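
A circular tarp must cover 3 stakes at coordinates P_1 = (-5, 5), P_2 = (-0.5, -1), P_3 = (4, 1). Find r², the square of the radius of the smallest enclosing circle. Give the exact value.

Side lengths²: P_1P_2² = 56.25, P_1P_3² = 97, P_2P_3² = 24.25.
Since P_1P_3² = 97 ≥ 56.25 + 24.25 = 80.5, the angle opposite P_1P_3 is not acute, so the smallest enclosing circle has P_1P_3 as diameter.
Centre = midpoint of P_1P_3 = (-0.5, 3), r² = 97/4 = 24.25.

24.25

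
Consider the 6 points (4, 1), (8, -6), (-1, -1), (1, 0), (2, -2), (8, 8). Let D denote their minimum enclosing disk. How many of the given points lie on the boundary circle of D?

3

The minimum enclosing circle of a finite set is fixed by two of the points (as a diameter) or three (as a circumcircle).
The minimum enclosing circle is determined by three boundary points: (8, -6), (-1, -1), (8, 8).
Their circumcentre is (6, 1) with r² = 53.
The farthest remaining point (1, 0) is at distance² 26 ≤ 53.
The points at distance exactly r from the centre are (8, -6), (-1, -1), (8, 8) — 3 points.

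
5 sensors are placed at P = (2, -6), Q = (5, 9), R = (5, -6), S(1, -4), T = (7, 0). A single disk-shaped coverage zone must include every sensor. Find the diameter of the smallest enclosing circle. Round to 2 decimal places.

The farthest pair is P–Q with squared distance 234. The circle on this segment as diameter has centre (3.5, 1.5) and r² = 234/4 = 58.5.
Check R: distance² to centre = 58.5 ≤ 58.5, so it lies inside.
All remaining points lie in this disk, and no smaller disk contains both endpoints, so this is the minimum enclosing circle.
Diameter = 2r = 2√(58.5) ≈ 15.30.

15.30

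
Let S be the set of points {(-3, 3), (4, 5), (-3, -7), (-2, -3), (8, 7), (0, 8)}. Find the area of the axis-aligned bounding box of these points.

165

x ranges over [-3, 8], width 11.
y ranges over [-7, 8], height 15.
Area = 11 × 15 = 165.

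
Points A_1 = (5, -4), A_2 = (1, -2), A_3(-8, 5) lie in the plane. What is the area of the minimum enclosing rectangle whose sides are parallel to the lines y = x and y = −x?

44

In coordinates u = x + y, v = x − y the rectangle is axis-aligned; the map (x,y)→(u,v) scales areas by 2.
u-values: 1, -1, -3; range = 1 − (-3) = 4.
v-values: 9, 3, -13; range = 9 − (-13) = 22.
Area = (4 × 22) / 2 = 44.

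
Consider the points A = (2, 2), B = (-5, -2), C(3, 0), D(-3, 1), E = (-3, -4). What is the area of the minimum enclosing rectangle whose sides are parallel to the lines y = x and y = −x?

38.5

In coordinates u = x + y, v = x − y the rectangle is axis-aligned; the map (x,y)→(u,v) scales areas by 2.
u-values: 4, -7, 3, -2, -7; range = 4 − (-7) = 11.
v-values: 0, -3, 3, -4, 1; range = 3 − (-4) = 7.
Area = (11 × 7) / 2 = 38.5.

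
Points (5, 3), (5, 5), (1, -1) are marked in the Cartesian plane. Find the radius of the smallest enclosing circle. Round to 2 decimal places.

Call the three points A, B, C in the order given.
Side lengths²: AB² = 4, AC² = 32, BC² = 52.
Since BC² = 52 ≥ 32 + 4 = 36, the angle opposite BC is not acute, so the smallest enclosing circle has BC as diameter.
Centre = midpoint of BC = (3, 2), r² = 52/4 = 13.
r = √13 ≈ 3.61.

3.61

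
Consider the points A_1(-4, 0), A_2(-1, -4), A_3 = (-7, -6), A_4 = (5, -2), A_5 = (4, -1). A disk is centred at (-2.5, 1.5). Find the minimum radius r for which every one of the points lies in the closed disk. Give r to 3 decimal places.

8.746

The required radius is the distance from (-2.5, 1.5) to the farthest point.
Squared distances: 4.5, 32.5, 76.5, 68.5, 48.5.
Maximum is 76.5, attained at A_3.
r = √(76.5) ≈ 8.746.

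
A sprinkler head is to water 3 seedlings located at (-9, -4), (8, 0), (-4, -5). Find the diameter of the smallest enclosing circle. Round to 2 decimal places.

Call the three points A, B, C in the order given.
Side lengths²: AB² = 305, AC² = 26, BC² = 169.
Since AB² = 305 ≥ 169 + 26 = 195, the angle opposite AB is not acute, so the smallest enclosing circle has AB as diameter.
Centre = midpoint of AB = (-0.5, -2), r² = 305/4 = 76.25.
Diameter = 2r = 2√(76.25) ≈ 17.46.

17.46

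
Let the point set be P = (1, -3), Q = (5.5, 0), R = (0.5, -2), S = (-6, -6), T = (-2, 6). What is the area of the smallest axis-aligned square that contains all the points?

The bounding box has width 11.5 and height 12.
An axis-aligned square enclosing the set must have side ≥ max(width, height).
So the minimum side is max(11.5, 12) = 12.
Area = 12² = 144.

144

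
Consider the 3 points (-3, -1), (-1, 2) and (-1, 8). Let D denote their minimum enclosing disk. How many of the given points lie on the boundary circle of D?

Call the three points A, B, C in the order given.
Side lengths²: AB² = 13, AC² = 85, BC² = 36.
Since AC² = 85 ≥ 36 + 13 = 49, the angle opposite AC is not acute, so the smallest enclosing circle has AC as diameter.
Centre = midpoint of AC = (-2, 3.5), r² = 85/4 = 21.25.
The points at distance exactly r from the centre are (-3, -1), (-1, 8) — 2 points.

2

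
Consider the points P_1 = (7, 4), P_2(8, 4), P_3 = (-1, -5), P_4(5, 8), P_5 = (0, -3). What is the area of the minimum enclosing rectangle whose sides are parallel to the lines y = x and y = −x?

In coordinates u = x + y, v = x − y the rectangle is axis-aligned; the map (x,y)→(u,v) scales areas by 2.
u-values: 11, 12, -6, 13, -3; range = 13 − (-6) = 19.
v-values: 3, 4, 4, -3, 3; range = 4 − (-3) = 7.
Area = (19 × 7) / 2 = 66.5.

66.5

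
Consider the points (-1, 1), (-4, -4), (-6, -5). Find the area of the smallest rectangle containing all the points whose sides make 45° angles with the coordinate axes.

11

In coordinates u = x + y, v = x − y the rectangle is axis-aligned; the map (x,y)→(u,v) scales areas by 2.
u-values: 0, -8, -11; range = 0 − (-11) = 11.
v-values: -2, 0, -1; range = 0 − (-2) = 2.
Area = (11 × 2) / 2 = 11.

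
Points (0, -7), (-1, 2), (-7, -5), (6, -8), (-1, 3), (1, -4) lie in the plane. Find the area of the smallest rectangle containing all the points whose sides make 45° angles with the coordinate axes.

In coordinates u = x + y, v = x − y the rectangle is axis-aligned; the map (x,y)→(u,v) scales areas by 2.
u-values: -7, 1, -12, -2, 2, -3; range = 2 − (-12) = 14.
v-values: 7, -3, -2, 14, -4, 5; range = 14 − (-4) = 18.
Area = (14 × 18) / 2 = 126.

126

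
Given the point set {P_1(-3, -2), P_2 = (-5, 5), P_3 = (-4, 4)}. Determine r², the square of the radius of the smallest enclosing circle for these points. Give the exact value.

13.25

Side lengths²: P_1P_2² = 53, P_1P_3² = 37, P_2P_3² = 2.
Since P_1P_2² = 53 ≥ 37 + 2 = 39, the angle opposite P_1P_2 is not acute, so the smallest enclosing circle has P_1P_2 as diameter.
Centre = midpoint of P_1P_2 = (-4, 1.5), r² = 53/4 = 13.25.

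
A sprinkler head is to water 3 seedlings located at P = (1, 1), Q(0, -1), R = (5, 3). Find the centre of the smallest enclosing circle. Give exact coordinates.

Side lengths²: PQ² = 5, PR² = 20, QR² = 41.
Since QR² = 41 ≥ 20 + 5 = 25, the angle opposite QR is not acute, so the smallest enclosing circle has QR as diameter.
Centre = midpoint of QR = (2.5, 1), r² = 41/4 = 10.25.
Centre = (2.5, 1).

(2.5, 1)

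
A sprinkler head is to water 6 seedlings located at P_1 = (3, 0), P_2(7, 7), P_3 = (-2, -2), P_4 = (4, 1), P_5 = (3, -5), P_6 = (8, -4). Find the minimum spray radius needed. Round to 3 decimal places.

The minimum enclosing circle is determined by three boundary points: P_2, P_3, P_6.
Their circumcentre is (23/6, 7/6) with r² = 793/18.
The farthest remaining point P_5 is at distance² 697/18 ≤ 793/18.
r = √(793/18) ≈ 6.637.

6.637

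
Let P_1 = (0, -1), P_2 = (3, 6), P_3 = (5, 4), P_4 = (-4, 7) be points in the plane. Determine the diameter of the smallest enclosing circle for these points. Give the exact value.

10

By Welzl's lemma the MEC is supported by two points (diametrically opposite) or three points (on a circumcircle).
The minimum enclosing circle is determined by three boundary points: P_1, P_3, P_4.
Their circumcentre is (0, 4) with r² = 25.
The farthest remaining point P_2 is at distance² 13 ≤ 25.
Diameter = 2r = 2√25 = 10.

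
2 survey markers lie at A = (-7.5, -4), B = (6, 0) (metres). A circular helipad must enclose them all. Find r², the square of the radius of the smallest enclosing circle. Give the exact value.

49.5625

The smallest circle enclosing two points has them as diameter endpoints.
Centre = midpoint = (-0.75, -2); r² = |AB|²/4 = 198.25/4 = 49.5625.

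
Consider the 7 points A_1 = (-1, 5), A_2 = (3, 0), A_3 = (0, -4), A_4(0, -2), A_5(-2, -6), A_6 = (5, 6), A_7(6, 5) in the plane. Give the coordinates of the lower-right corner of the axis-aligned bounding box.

(6, -6)

x-range [-2, 6], y-range [-6, 6].
The lower-right corner is (6, -6).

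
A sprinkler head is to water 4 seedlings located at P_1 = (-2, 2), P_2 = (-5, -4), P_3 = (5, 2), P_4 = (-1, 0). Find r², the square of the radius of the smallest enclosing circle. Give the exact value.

34

The minimum enclosing circle of a finite set is fixed by two of the points (as a diameter) or three (as a circumcircle).
The farthest pair is P_2–P_3 with squared distance 136. The circle on this segment as diameter has centre (0, -1) and r² = 136/4 = 34.
Check P_1: distance² to centre = 13 ≤ 34, so it lies inside.
All remaining points lie in this disk, and no smaller disk contains both endpoints, so this is the minimum enclosing circle.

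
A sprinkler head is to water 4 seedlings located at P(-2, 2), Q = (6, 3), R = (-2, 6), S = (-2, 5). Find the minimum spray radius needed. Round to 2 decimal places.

4.31

The minimum enclosing circle is determined by three boundary points: P, Q, R.
Their circumcentre is (1.8125, 4) with r² = 18.53515625.
The farthest remaining point S is at distance² 15.53515625 ≤ 18.53515625.
r = √(18.53515625) ≈ 4.31.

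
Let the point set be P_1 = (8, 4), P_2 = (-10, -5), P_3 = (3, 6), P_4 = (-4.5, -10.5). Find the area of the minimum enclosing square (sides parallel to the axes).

The bounding box has width 18 and height 16.5.
An axis-aligned square enclosing the set must have side ≥ max(width, height).
So the minimum side is max(18, 16.5) = 18.
Area = 18² = 324.

324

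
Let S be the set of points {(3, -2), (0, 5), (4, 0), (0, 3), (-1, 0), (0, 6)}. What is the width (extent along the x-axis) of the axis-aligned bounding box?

5

max x = 4, min x = -1, so width = 5.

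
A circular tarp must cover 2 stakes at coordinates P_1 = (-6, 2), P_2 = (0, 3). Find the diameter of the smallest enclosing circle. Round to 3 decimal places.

6.083

The smallest circle enclosing two points has them as diameter endpoints.
Centre = midpoint = (-3, 2.5); r² = |P_1P_2|²/4 = 37/4 = 9.25.
Diameter = 2r = 2√(9.25) ≈ 6.083.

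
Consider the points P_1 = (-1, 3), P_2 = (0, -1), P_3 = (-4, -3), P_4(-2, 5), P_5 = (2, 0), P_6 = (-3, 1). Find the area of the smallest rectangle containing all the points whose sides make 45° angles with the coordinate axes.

In coordinates u = x + y, v = x − y the rectangle is axis-aligned; the map (x,y)→(u,v) scales areas by 2.
u-values: 2, -1, -7, 3, 2, -2; range = 3 − (-7) = 10.
v-values: -4, 1, -1, -7, 2, -4; range = 2 − (-7) = 9.
Area = (10 × 9) / 2 = 45.

45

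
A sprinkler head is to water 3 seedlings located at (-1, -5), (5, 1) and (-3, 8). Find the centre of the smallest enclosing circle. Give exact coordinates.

(-47/30, 47/30)

Call the three points A, B, C in the order given.
Side lengths²: AB² = 72, AC² = 173, BC² = 113.
Since AC² = 173 < 113 + 72 = 185, the triangle is acute, so the smallest enclosing circle is the circumcircle.
Circumcentre = (-47/30, 47/30), r² = 19549/450.
Centre = (-47/30, 47/30).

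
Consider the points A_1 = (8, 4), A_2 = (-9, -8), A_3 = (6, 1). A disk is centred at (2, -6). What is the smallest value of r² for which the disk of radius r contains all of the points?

136

The required radius is the distance from (2, -6) to the farthest point.
Squared distances: 136, 125, 65.
Maximum is 136, attained at A_1.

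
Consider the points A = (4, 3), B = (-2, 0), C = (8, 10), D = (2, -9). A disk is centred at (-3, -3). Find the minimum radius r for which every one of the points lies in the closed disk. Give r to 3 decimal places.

17.029

The required radius is the distance from (-3, -3) to the farthest point.
Squared distances: 85, 10, 290, 61.
Maximum is 290, attained at C.
r = √290 ≈ 17.029.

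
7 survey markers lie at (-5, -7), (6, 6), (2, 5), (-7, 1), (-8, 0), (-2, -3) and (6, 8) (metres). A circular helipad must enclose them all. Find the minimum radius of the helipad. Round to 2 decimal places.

A smallest enclosing disk is always determined by at most three of the input points on its boundary.
The farthest pair is (-5, -7)–(6, 8) with squared distance 346. The circle on this segment as diameter has centre (0.5, 0.5) and r² = 346/4 = 86.5.
Check (6, 6): distance² to centre = 60.5 ≤ 86.5, so it lies inside.
All remaining points lie in this disk, and no smaller disk contains both endpoints, so this is the minimum enclosing circle.
r = √(86.5) ≈ 9.30.

9.30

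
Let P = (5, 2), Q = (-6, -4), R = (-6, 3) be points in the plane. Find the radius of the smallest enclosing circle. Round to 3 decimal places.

6.291

Side lengths²: PQ² = 157, PR² = 122, QR² = 49.
Since PQ² = 157 < 122 + 49 = 171, the triangle is acute, so the smallest enclosing circle is the circumcircle.
Circumcentre = (-17/22, -0.5), r² = 9577/242.
r = √(9577/242) ≈ 6.291.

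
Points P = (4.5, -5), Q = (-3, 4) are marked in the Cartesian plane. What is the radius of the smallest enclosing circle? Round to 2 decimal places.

5.86

The smallest circle enclosing two points has them as diameter endpoints.
Centre = midpoint = (0.75, -0.5); r² = |PQ|²/4 = 137.25/4 = 34.3125.
r = √(34.3125) ≈ 5.86.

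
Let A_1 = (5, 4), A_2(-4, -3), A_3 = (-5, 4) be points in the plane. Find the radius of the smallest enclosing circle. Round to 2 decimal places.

Side lengths²: A_1A_2² = 130, A_1A_3² = 100, A_2A_3² = 50.
Since A_1A_2² = 130 < 100 + 50 = 150, the triangle is acute, so the smallest enclosing circle is the circumcircle.
Circumcentre = (0, 8/7), r² = 1625/49.
r = √(1625/49) ≈ 5.76.

5.76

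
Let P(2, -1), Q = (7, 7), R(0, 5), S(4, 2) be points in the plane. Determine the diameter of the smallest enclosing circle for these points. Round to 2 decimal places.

The minimum enclosing circle is determined by three boundary points: P, Q, R.
Their circumcentre is (199/46, 143/46) with r² = 23585/1058.
The farthest remaining point S is at distance² 1413/1058 ≤ 23585/1058.
Diameter = 2r = 2√(23585/1058) ≈ 9.44.

9.44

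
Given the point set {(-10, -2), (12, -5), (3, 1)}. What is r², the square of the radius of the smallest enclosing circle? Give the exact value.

123.25

Call the three points A, B, C in the order given.
Side lengths²: AB² = 493, AC² = 178, BC² = 117.
Since AB² = 493 ≥ 178 + 117 = 295, the angle opposite AB is not acute, so the smallest enclosing circle has AB as diameter.
Centre = midpoint of AB = (1, -3.5), r² = 493/4 = 123.25.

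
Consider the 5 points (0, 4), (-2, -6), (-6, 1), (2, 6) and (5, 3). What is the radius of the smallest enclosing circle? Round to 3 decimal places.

By Welzl's lemma the MEC is supported by two points (diametrically opposite) or three points (on a circumcircle).
The farthest pair is (-2, -6)–(2, 6) with squared distance 160. The circle on this segment as diameter has centre (0, 0) and r² = 160/4 = 40.
Check (0, 4): distance² to centre = 16 ≤ 40, so it lies inside.
All remaining points lie in this disk, and no smaller disk contains both endpoints, so this is the minimum enclosing circle.
r = √40 ≈ 6.325.

6.325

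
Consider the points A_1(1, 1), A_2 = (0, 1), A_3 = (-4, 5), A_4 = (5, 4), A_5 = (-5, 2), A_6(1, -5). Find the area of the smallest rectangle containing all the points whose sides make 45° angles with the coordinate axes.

97.5

In coordinates u = x + y, v = x − y the rectangle is axis-aligned; the map (x,y)→(u,v) scales areas by 2.
u-values: 2, 1, 1, 9, -3, -4; range = 9 − (-4) = 13.
v-values: 0, -1, -9, 1, -7, 6; range = 6 − (-9) = 15.
Area = (13 × 15) / 2 = 97.5.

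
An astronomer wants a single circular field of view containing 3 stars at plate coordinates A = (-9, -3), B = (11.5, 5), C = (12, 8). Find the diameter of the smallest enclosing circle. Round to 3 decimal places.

Side lengths²: AB² = 484.25, AC² = 562, BC² = 9.25.
Since AC² = 562 ≥ 484.25 + 9.25 = 493.5, the angle opposite AC is not acute, so the smallest enclosing circle has AC as diameter.
Centre = midpoint of AC = (1.5, 2.5), r² = 562/4 = 140.5.
Diameter = 2r = 2√(140.5) ≈ 23.707.

23.707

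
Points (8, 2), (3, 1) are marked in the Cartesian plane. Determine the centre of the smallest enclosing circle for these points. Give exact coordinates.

(5.5, 1.5)

The smallest circle enclosing two points has them as diameter endpoints.
Centre = midpoint = (5.5, 1.5); r² = |(8, 2)−(3, 1)|²/4 = 26/4 = 6.5.
Centre = (5.5, 1.5).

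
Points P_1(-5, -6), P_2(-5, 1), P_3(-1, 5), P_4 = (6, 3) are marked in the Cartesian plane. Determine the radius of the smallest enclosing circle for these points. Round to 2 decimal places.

The farthest pair is P_1–P_4 with squared distance 202. The circle on this segment as diameter has centre (0.5, -1.5) and r² = 202/4 = 50.5.
Check P_2: distance² to centre = 36.5 ≤ 50.5, so it lies inside.
All remaining points lie in this disk, and no smaller disk contains both endpoints, so this is the minimum enclosing circle.
r = √(50.5) ≈ 7.11.

7.11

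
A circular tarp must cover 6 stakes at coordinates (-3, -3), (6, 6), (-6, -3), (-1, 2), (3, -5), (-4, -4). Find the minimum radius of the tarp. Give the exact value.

7.5

A smallest enclosing disk is always determined by at most three of the input points on its boundary.
The farthest pair is (6, 6)–(-6, -3) with squared distance 225. The circle on this segment as diameter has centre (0, 1.5) and r² = 225/4 = 56.25.
Check (-3, -3): distance² to centre = 29.25 ≤ 56.25, so it lies inside.
All remaining points lie in this disk, and no smaller disk contains both endpoints, so this is the minimum enclosing circle.
r = √(56.25) = 7.5.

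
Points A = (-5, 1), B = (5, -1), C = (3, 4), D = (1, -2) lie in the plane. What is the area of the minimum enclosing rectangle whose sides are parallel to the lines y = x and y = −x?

In coordinates u = x + y, v = x − y the rectangle is axis-aligned; the map (x,y)→(u,v) scales areas by 2.
u-values: -4, 4, 7, -1; range = 7 − (-4) = 11.
v-values: -6, 6, -1, 3; range = 6 − (-6) = 12.
Area = (11 × 12) / 2 = 66.

66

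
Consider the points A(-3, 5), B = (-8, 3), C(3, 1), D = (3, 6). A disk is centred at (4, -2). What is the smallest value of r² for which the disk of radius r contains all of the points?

169

The required radius is the distance from (4, -2) to the farthest point.
Squared distances: 98, 169, 10, 65.
Maximum is 169, attained at B.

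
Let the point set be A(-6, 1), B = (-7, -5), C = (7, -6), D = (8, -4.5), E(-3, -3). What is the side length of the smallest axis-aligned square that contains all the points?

The bounding box has width 15 and height 7.
An axis-aligned square enclosing the set must have side ≥ max(width, height).
So the minimum side is max(15, 7) = 15.

15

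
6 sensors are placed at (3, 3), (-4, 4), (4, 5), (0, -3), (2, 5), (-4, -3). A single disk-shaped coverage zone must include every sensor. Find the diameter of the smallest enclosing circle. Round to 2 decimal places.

11.31

By Welzl's lemma the MEC is supported by two points (diametrically opposite) or three points (on a circumcircle).
The farthest pair is (4, 5)–(-4, -3) with squared distance 128. The circle on this segment as diameter has centre (0, 1) and r² = 128/4 = 32.
Check (3, 3): distance² to centre = 13 ≤ 32, so it lies inside.
All remaining points lie in this disk, and no smaller disk contains both endpoints, so this is the minimum enclosing circle.
Diameter = 2r = 2√32 ≈ 11.31.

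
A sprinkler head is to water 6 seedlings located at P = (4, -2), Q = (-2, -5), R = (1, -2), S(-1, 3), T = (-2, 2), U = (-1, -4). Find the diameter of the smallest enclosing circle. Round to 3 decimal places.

By Welzl's lemma the MEC is supported by two points (diametrically opposite) or three points (on a circumcircle).
The minimum enclosing circle is determined by three boundary points: P, Q, S.
Their circumcentre is (-1/6, -7/6) with r² = 325/18.
The farthest remaining point T is at distance² 241/18 ≤ 325/18.
Diameter = 2r = 2√(325/18) ≈ 8.498.

8.498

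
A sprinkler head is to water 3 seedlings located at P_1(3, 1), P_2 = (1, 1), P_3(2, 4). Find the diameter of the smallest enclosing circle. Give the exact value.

10/3

Side lengths²: P_1P_2² = 4, P_1P_3² = 10, P_2P_3² = 10.
Since P_2P_3² = 10 < 10 + 4 = 14, the triangle is acute, so the smallest enclosing circle is the circumcircle.
Circumcentre = (2, 7/3), r² = 25/9.
Diameter = 2r = 2√(25/9) = 10/3.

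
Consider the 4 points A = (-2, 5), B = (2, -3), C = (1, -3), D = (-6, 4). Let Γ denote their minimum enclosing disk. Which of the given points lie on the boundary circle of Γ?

B, D

A smallest enclosing disk is always determined by at most three of the input points on its boundary.
The farthest pair is B–D with squared distance 113. The circle on this segment as diameter has centre (-2, 0.5) and r² = 113/4 = 28.25.
Check A: distance² to centre = 20.25 ≤ 28.25, so it lies inside.
All remaining points lie in this disk, and no smaller disk contains both endpoints, so this is the minimum enclosing circle.
The points at distance exactly r from the centre are B, D — 2 points.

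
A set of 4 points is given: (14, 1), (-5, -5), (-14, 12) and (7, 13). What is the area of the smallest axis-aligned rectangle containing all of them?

504

x ranges over [-14, 14], width 28.
y ranges over [-5, 13], height 18.
Area = 28 × 18 = 504.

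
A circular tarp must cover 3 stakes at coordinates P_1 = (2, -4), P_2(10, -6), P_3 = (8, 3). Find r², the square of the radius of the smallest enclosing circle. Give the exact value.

26.5625

Side lengths²: P_1P_2² = 68, P_1P_3² = 85, P_2P_3² = 85.
Since P_2P_3² = 85 < 85 + 68 = 153, the triangle is acute, so the smallest enclosing circle is the circumcircle.
Circumcentre = (6.75, -2), r² = 26.5625.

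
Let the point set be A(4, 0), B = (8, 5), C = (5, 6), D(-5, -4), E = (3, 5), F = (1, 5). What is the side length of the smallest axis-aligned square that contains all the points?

13

The bounding box has width 13 and height 10.
An axis-aligned square enclosing the set must have side ≥ max(width, height).
So the minimum side is max(13, 10) = 13.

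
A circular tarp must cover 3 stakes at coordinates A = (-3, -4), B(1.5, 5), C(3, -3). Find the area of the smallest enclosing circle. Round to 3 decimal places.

Side lengths²: AB² = 101.25, AC² = 37, BC² = 66.25.
Since AB² = 101.25 < 66.25 + 37 = 103.25, the triangle is acute, so the smallest enclosing circle is the circumcircle.
Circumcentre = (-29/44, 5/11), r² = 49025/1936.
Area = π·r² = π·49025/1936 ≈ 79.554.

79.554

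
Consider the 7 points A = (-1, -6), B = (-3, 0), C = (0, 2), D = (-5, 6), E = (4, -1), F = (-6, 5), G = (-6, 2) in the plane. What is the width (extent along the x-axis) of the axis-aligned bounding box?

10

max x = 4, min x = -6, so width = 10.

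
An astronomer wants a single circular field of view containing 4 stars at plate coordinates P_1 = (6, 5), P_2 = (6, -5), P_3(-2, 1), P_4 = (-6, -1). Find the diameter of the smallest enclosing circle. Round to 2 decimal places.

The minimum enclosing circle is determined by three boundary points: P_1, P_2, P_4.
Their circumcentre is (1, 0) with r² = 50.
The farthest remaining point P_3 is at distance² 10 ≤ 50.
Diameter = 2r = 2√50 ≈ 14.14.

14.14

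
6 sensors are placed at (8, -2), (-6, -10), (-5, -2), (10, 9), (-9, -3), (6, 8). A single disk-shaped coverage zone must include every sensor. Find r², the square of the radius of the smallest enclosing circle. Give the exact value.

154.25

A smallest enclosing disk is always determined by at most three of the input points on its boundary.
The farthest pair is (-6, -10)–(10, 9) with squared distance 617. The circle on this segment as diameter has centre (2, -0.5) and r² = 617/4 = 154.25.
Check (8, -2): distance² to centre = 38.25 ≤ 154.25, so it lies inside.
All remaining points lie in this disk, and no smaller disk contains both endpoints, so this is the minimum enclosing circle.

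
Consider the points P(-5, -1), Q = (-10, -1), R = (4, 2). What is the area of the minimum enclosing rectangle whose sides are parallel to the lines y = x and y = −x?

In coordinates u = x + y, v = x − y the rectangle is axis-aligned; the map (x,y)→(u,v) scales areas by 2.
u-values: -6, -11, 6; range = 6 − (-11) = 17.
v-values: -4, -9, 2; range = 2 − (-9) = 11.
Area = (17 × 11) / 2 = 93.5.

93.5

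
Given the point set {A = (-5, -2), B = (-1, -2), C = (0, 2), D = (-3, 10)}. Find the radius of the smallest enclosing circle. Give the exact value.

The minimum enclosing circle is determined by three boundary points: A, B, D.
Their circumcentre is (-3, 23/6) with r² = 1369/36.
The farthest remaining point C is at distance² 445/36 ≤ 1369/36.
r = √(1369/36) = 37/6.

37/6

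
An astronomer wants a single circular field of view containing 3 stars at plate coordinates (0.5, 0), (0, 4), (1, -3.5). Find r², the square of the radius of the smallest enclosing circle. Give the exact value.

14.3125

Call the three points A, B, C in the order given.
Side lengths²: AB² = 16.25, AC² = 12.5, BC² = 57.25.
Since BC² = 57.25 ≥ 16.25 + 12.5 = 28.75, the angle opposite BC is not acute, so the smallest enclosing circle has BC as diameter.
Centre = midpoint of BC = (0.5, 0.25), r² = 57.25/4 = 14.3125.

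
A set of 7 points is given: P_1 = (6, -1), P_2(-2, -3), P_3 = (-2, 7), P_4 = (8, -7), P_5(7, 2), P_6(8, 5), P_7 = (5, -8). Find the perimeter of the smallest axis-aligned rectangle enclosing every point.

Width = max x − min x = 8 − (-2) = 10.
Height = max y − min y = 7 − (-8) = 15.
Perimeter = 2(10 + 15) = 50.

50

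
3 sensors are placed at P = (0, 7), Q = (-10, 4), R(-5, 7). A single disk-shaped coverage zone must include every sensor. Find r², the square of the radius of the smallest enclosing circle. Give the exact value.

27.25

Side lengths²: PQ² = 109, PR² = 25, QR² = 34.
Since PQ² = 109 ≥ 34 + 25 = 59, the angle opposite PQ is not acute, so the smallest enclosing circle has PQ as diameter.
Centre = midpoint of PQ = (-5, 5.5), r² = 109/4 = 27.25.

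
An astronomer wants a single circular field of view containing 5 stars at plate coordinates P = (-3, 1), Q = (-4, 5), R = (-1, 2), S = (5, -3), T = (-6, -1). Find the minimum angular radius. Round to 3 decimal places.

A smallest enclosing disk is always determined by at most three of the input points on its boundary.
The minimum enclosing circle is determined by three boundary points: Q, S, T.
Their circumcentre is (-1/14, 5/14) with r² = 3625/98.
The farthest remaining point P is at distance² 881/98 ≤ 3625/98.
r = √(3625/98) ≈ 6.082.

6.082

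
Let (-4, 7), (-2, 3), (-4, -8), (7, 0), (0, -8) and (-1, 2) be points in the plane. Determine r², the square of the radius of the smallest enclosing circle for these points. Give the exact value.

The minimum enclosing circle is determined by three boundary points: (-4, 7), (-4, -8), (7, 0).
Their circumcentre is (-23/22, -0.5) with r² = 15725/242.
The farthest remaining point (0, -8) is at distance² 13877/242 ≤ 15725/242.

15725/242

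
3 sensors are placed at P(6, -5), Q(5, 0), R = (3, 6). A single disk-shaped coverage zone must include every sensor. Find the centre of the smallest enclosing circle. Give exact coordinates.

(4.5, 0.5)

Side lengths²: PQ² = 26, PR² = 130, QR² = 40.
Since PR² = 130 ≥ 40 + 26 = 66, the angle opposite PR is not acute, so the smallest enclosing circle has PR as diameter.
Centre = midpoint of PR = (4.5, 0.5), r² = 130/4 = 32.5.
Centre = (4.5, 0.5).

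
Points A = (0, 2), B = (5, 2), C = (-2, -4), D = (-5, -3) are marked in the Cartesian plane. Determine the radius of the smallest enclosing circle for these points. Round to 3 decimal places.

The farthest pair is B–D with squared distance 125. The circle on this segment as diameter has centre (0, -0.5) and r² = 125/4 = 31.25.
Check A: distance² to centre = 6.25 ≤ 31.25, so it lies inside.
All remaining points lie in this disk, and no smaller disk contains both endpoints, so this is the minimum enclosing circle.
r = √(31.25) ≈ 5.590.

5.590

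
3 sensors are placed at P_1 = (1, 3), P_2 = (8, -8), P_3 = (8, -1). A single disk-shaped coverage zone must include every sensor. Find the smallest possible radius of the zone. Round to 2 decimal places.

Side lengths²: P_1P_2² = 170, P_1P_3² = 65, P_2P_3² = 49.
Since P_1P_2² = 170 ≥ 65 + 49 = 114, the angle opposite P_1P_2 is not acute, so the smallest enclosing circle has P_1P_2 as diameter.
Centre = midpoint of P_1P_2 = (4.5, -2.5), r² = 170/4 = 42.5.
r = √(42.5) ≈ 6.52.

6.52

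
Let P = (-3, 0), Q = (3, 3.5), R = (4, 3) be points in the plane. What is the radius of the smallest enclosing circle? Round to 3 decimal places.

3.808

Side lengths²: PQ² = 48.25, PR² = 58, QR² = 1.25.
Since PR² = 58 ≥ 48.25 + 1.25 = 49.5, the angle opposite PR is not acute, so the smallest enclosing circle has PR as diameter.
Centre = midpoint of PR = (0.5, 1.5), r² = 58/4 = 14.5.
r = √(14.5) ≈ 3.808.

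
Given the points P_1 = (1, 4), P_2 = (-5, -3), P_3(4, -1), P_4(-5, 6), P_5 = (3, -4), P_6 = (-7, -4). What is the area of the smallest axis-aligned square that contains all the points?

121

The bounding box has width 11 and height 10.
An axis-aligned square enclosing the set must have side ≥ max(width, height).
So the minimum side is max(11, 10) = 11.
Area = 11² = 121.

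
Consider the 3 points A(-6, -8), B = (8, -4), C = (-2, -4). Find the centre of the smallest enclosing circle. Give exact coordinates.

Side lengths²: AB² = 212, AC² = 32, BC² = 100.
Since AB² = 212 ≥ 100 + 32 = 132, the angle opposite AB is not acute, so the smallest enclosing circle has AB as diameter.
Centre = midpoint of AB = (1, -6), r² = 212/4 = 53.
Centre = (1, -6).

(1, -6)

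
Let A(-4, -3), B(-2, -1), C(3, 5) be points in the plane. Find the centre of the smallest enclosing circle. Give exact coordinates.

Side lengths²: AB² = 8, AC² = 113, BC² = 61.
Since AC² = 113 ≥ 61 + 8 = 69, the angle opposite AC is not acute, so the smallest enclosing circle has AC as diameter.
Centre = midpoint of AC = (-0.5, 1), r² = 113/4 = 28.25.
Centre = (-0.5, 1).

(-0.5, 1)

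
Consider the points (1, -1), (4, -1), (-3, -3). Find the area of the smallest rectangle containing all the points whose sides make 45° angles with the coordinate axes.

22.5

In coordinates u = x + y, v = x − y the rectangle is axis-aligned; the map (x,y)→(u,v) scales areas by 2.
u-values: 0, 3, -6; range = 3 − (-6) = 9.
v-values: 2, 5, 0; range = 5 − 0 = 5.
Area = (9 × 5) / 2 = 22.5.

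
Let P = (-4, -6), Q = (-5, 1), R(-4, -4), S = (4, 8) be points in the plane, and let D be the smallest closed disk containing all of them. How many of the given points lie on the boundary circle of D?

2

A smallest enclosing disk is always determined by at most three of the input points on its boundary.
The farthest pair is P–S with squared distance 260. The circle on this segment as diameter has centre (0, 1) and r² = 260/4 = 65.
Check Q: distance² to centre = 25 ≤ 65, so it lies inside.
All remaining points lie in this disk, and no smaller disk contains both endpoints, so this is the minimum enclosing circle.
The points at distance exactly r from the centre are P, S — 2 points.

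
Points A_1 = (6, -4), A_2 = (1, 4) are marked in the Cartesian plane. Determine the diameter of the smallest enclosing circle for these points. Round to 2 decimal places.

The smallest circle enclosing two points has them as diameter endpoints.
Centre = midpoint = (3.5, 0); r² = |A_1A_2|²/4 = 89/4 = 22.25.
Diameter = 2r = 2√(22.25) ≈ 9.43.

9.43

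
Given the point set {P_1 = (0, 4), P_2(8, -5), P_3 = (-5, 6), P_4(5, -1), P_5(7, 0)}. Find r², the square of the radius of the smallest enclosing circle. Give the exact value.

72.5

By Welzl's lemma the MEC is supported by two points (diametrically opposite) or three points (on a circumcircle).
The farthest pair is P_2–P_3 with squared distance 290. The circle on this segment as diameter has centre (1.5, 0.5) and r² = 290/4 = 72.5.
Check P_1: distance² to centre = 14.5 ≤ 72.5, so it lies inside.
All remaining points lie in this disk, and no smaller disk contains both endpoints, so this is the minimum enclosing circle.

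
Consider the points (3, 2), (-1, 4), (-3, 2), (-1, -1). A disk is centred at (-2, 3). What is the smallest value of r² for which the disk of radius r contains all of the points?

26

The required radius is the distance from (-2, 3) to the farthest point.
Squared distances: 26, 2, 2, 17.
Maximum is 26, attained at (3, 2).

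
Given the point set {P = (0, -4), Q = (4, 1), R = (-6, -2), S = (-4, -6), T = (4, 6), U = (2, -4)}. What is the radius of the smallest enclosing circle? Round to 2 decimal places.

7.21

By Welzl's lemma the MEC is supported by two points (diametrically opposite) or three points (on a circumcircle).
The farthest pair is S–T with squared distance 208. The circle on this segment as diameter has centre (0, 0) and r² = 208/4 = 52.
Check P: distance² to centre = 16 ≤ 52, so it lies inside.
All remaining points lie in this disk, and no smaller disk contains both endpoints, so this is the minimum enclosing circle.
r = √52 ≈ 7.21.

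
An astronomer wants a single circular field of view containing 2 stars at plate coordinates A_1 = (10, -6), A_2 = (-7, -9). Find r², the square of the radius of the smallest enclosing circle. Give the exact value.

74.5

The smallest circle enclosing two points has them as diameter endpoints.
Centre = midpoint = (1.5, -7.5); r² = |A_1A_2|²/4 = 298/4 = 74.5.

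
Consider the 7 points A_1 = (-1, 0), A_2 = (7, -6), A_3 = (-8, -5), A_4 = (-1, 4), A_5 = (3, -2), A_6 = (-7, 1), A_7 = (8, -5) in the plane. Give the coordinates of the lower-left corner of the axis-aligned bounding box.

(-8, -6)

x-range [-8, 8], y-range [-6, 4].
The lower-left corner is (-8, -6).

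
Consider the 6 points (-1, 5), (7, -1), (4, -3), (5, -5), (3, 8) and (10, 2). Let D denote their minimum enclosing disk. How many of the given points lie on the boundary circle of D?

The minimum enclosing circle of a finite set is fixed by two of the points (as a diameter) or three (as a circumcircle).
The farthest pair is (5, -5)–(3, 8) with squared distance 173. The circle on this segment as diameter has centre (4, 1.5) and r² = 173/4 = 43.25.
Check (-1, 5): distance² to centre = 37.25 ≤ 43.25, so it lies inside.
All remaining points lie in this disk, and no smaller disk contains both endpoints, so this is the minimum enclosing circle.
The points at distance exactly r from the centre are (5, -5), (3, 8) — 2 points.

2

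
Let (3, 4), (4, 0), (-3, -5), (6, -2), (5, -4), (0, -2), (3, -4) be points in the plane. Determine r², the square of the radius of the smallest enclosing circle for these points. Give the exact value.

2925/98

By Welzl's lemma the MEC is supported by two points (diametrically opposite) or three points (on a circumcircle).
The minimum enclosing circle is determined by three boundary points: (3, 4), (-3, -5), (6, -2).
Their circumcentre is (9/14, -13/14) with r² = 2925/98.
The farthest remaining point (5, -4) is at distance² 2785/98 ≤ 2925/98.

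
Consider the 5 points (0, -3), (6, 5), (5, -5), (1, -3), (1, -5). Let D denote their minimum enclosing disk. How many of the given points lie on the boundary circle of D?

2

By Welzl's lemma the MEC is supported by two points (diametrically opposite) or three points (on a circumcircle).
The farthest pair is (6, 5)–(1, -5) with squared distance 125. The circle on this segment as diameter has centre (3.5, 0) and r² = 125/4 = 31.25.
Check (0, -3): distance² to centre = 21.25 ≤ 31.25, so it lies inside.
All remaining points lie in this disk, and no smaller disk contains both endpoints, so this is the minimum enclosing circle.
The points at distance exactly r from the centre are (6, 5), (1, -5) — 2 points.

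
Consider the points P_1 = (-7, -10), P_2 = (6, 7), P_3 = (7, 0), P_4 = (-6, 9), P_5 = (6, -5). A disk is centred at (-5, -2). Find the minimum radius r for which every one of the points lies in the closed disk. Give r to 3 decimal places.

14.213

The required radius is the distance from (-5, -2) to the farthest point.
Squared distances: 68, 202, 148, 122, 130.
Maximum is 202, attained at P_2.
r = √202 ≈ 14.213.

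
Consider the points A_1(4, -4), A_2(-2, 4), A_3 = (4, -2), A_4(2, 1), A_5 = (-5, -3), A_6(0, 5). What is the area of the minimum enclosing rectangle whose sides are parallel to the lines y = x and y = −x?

91

In coordinates u = x + y, v = x − y the rectangle is axis-aligned; the map (x,y)→(u,v) scales areas by 2.
u-values: 0, 2, 2, 3, -8, 5; range = 5 − (-8) = 13.
v-values: 8, -6, 6, 1, -2, -5; range = 8 − (-6) = 14.
Area = (13 × 14) / 2 = 91.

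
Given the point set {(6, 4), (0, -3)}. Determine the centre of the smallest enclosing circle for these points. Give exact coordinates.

(3, 0.5)

The smallest circle enclosing two points has them as diameter endpoints.
Centre = midpoint = (3, 0.5); r² = |(6, 4)−(0, -3)|²/4 = 85/4 = 21.25.
Centre = (3, 0.5).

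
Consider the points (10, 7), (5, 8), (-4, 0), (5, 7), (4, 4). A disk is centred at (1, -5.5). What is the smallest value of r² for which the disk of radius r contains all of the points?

237.25

The required radius is the distance from (1, -5.5) to the farthest point.
Squared distances: 237.25, 198.25, 55.25, 172.25, 99.25.
Maximum is 237.25, attained at (10, 7).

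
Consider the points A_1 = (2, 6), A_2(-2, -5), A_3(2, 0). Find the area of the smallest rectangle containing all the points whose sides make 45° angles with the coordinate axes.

In coordinates u = x + y, v = x − y the rectangle is axis-aligned; the map (x,y)→(u,v) scales areas by 2.
u-values: 8, -7, 2; range = 8 − (-7) = 15.
v-values: -4, 3, 2; range = 3 − (-4) = 7.
Area = (15 × 7) / 2 = 52.5.

52.5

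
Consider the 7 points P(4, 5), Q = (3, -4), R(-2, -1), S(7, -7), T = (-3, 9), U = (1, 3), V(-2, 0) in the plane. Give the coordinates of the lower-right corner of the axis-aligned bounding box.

(7, -7)

x-range [-3, 7], y-range [-7, 9].
The lower-right corner is (7, -7).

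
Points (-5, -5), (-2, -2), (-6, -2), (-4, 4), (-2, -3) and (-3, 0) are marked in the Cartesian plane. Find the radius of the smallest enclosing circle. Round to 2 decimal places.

The minimum enclosing circle of a finite set is fixed by two of the points (as a diameter) or three (as a circumcircle).
The farthest pair is (-5, -5)–(-4, 4) with squared distance 82. The circle on this segment as diameter has centre (-4.5, -0.5) and r² = 82/4 = 20.5.
Check (-2, -2): distance² to centre = 8.5 ≤ 20.5, so it lies inside.
All remaining points lie in this disk, and no smaller disk contains both endpoints, so this is the minimum enclosing circle.
r = √(20.5) ≈ 4.53.

4.53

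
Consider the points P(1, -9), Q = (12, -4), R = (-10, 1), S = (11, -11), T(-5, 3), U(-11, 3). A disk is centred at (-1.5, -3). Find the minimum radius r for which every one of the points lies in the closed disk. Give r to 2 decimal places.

14.84

The required radius is the distance from (-1.5, -3) to the farthest point.
Squared distances: 42.25, 183.25, 88.25, 220.25, 48.25, 126.25.
Maximum is 220.25, attained at S.
r = √(220.25) ≈ 14.84.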